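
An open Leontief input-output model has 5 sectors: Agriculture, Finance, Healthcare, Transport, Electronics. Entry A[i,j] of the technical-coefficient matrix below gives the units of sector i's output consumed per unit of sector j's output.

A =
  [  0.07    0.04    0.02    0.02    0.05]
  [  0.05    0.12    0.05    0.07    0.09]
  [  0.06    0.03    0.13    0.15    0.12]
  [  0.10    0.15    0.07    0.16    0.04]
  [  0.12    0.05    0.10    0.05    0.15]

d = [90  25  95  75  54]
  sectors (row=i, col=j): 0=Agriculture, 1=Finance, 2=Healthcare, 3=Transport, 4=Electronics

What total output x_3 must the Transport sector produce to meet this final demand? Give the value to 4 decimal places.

132.5683

Form M = I − A:
  [  0.93   -0.04   -0.02   -0.02   -0.05]
  [ -0.05    0.88   -0.05   -0.07   -0.09]
  [ -0.06   -0.03    0.87   -0.15   -0.12]
  [ -0.10   -0.15   -0.07    0.84   -0.04]
  [ -0.12   -0.05   -0.10   -0.05    0.85]
Leontief inverse L = M⁻¹:
  [  1.0962    0.0631    0.0414    0.0435    0.0791]
  [  0.1024    1.1744    0.0973    0.1266    0.1501]
  [  0.1340    0.0988    1.2002    0.2376    0.1990]
  [  0.1688    0.2304    0.1300    1.2435    0.1112]
  [  0.1865    0.1032    0.1604    0.1147    1.2264]
Total output x = L · d:
  x_0 = 1.0962·90 + 0.0631·25 + 0.0414·95 + 0.0435·75 + 0.0791·54 = 111.7007
  x_1 = 0.1024·90 + 1.1744·25 + 0.0973·95 + 0.1266·75 + 0.1501·54 = 65.4189
  x_2 = 0.1340·90 + 0.0988·25 + 1.2002·95 + 0.2376·75 + 0.1990·54 = 157.1049
  x_3 = 0.1688·90 + 0.2304·25 + 0.1300·95 + 1.2435·75 + 0.1112·54 = 132.5683
  x_4 = 0.1865·90 + 0.1032·25 + 0.1604·95 + 0.1147·75 + 1.2264·54 = 109.4281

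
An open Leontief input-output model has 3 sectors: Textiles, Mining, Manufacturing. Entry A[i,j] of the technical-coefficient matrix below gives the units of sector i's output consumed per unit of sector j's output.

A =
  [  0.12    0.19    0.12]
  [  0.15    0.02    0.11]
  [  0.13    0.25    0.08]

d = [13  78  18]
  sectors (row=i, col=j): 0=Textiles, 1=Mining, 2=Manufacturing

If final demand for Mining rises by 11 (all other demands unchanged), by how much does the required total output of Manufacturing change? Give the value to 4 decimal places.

3.7360

Form M = I − A:
  [  0.88   -0.19   -0.12]
  [ -0.15    0.98   -0.11]
  [ -0.13   -0.25    0.92]
Leontief inverse L = M⁻¹:
  [  1.2132    0.2843    0.1922]
  [  0.2114    1.1020    0.1593]
  [  0.2289    0.3396    1.1574]
Total output x = L · d:
  x_0 = 1.2132·13 + 0.2843·78 + 0.1922·18 = 41.4038
  x_1 = 0.2114·13 + 1.1020·78 + 0.1593·18 = 91.5751
  x_2 = 0.2289·13 + 0.3396·78 + 1.1574·18 = 50.3003
Δx_2 = L[2,1] · Δd_1 = 0.3396 · 11 = 3.7360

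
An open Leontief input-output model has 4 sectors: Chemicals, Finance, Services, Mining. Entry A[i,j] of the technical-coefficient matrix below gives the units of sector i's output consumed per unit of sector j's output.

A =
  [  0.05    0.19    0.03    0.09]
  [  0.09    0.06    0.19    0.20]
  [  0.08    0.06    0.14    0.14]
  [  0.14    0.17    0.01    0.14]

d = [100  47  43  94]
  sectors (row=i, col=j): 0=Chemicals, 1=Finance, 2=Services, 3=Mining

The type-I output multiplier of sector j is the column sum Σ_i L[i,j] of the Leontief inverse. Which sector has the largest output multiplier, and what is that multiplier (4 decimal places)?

Mining (2.0445)

Form M = I − A:
  [  0.95   -0.19   -0.03   -0.09]
  [ -0.09    0.94   -0.19   -0.20]
  [ -0.08   -0.06    0.86   -0.14]
  [ -0.14   -0.17   -0.01    0.86]
Leontief inverse L = M⁻¹:
  [  1.1151    0.2671    0.1002    0.1951]
  [  0.1843    1.1794    0.2709    0.3377]
  [  0.1524    0.1525    1.2047    0.2475]
  [  0.2197    0.2784    0.0839    1.2642]
Total output x = L · d:
  x_0 = 1.1151·100 + 0.2671·47 + 0.1002·43 + 0.1951·94 = 146.7136
  x_1 = 0.1843·100 + 1.1794·47 + 0.2709·43 + 0.3377·94 = 117.2583
  x_2 = 0.1524·100 + 0.1525·47 + 1.2047·43 + 0.2475·94 = 97.4678
  x_3 = 0.2197·100 + 0.2784·47 + 0.0839·43 + 1.2642·94 = 157.4982
Output multipliers (column sums of L):
  Chemicals: 1.6715
  Finance: 1.8774
  Services: 1.6596
  Mining: 2.0445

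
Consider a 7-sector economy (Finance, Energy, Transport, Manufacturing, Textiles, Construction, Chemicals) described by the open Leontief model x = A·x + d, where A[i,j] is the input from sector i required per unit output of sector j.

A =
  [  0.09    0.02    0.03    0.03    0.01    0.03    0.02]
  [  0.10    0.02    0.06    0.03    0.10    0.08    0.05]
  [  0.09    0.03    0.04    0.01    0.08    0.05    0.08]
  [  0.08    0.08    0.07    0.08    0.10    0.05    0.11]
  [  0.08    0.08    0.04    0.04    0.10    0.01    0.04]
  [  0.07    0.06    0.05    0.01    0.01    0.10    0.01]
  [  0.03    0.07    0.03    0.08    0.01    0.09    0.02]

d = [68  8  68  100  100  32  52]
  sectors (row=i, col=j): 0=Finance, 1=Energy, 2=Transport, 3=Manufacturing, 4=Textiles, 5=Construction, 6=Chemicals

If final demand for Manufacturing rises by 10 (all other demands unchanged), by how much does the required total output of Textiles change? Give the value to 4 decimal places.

Form M = I − A:
  [  0.91   -0.02   -0.03   -0.03   -0.01   -0.03   -0.02]
  [ -0.10    0.98   -0.06   -0.03   -0.10   -0.08   -0.05]
  [ -0.09   -0.03    0.96   -0.01   -0.08   -0.05   -0.08]
  [ -0.08   -0.08   -0.07    0.92   -0.10   -0.05   -0.11]
  [ -0.08   -0.08   -0.04   -0.04    0.90   -0.01   -0.04]
  [ -0.07   -0.06   -0.05   -0.01   -0.01    0.90   -0.01]
  [ -0.03   -0.07   -0.03   -0.08   -0.01   -0.09    0.98]
Leontief inverse L = M⁻¹:
  [  1.1182    0.0353    0.0450    0.0428    0.0260    0.0490    0.0347]
  [  0.1527    1.0543    0.0887    0.0541    0.1349    0.1159    0.0769]
  [  0.1337    0.0590    1.0638    0.0323    0.1082    0.0819    0.1015]
  [  0.1494    0.1272    0.1105    1.1181    0.1527    0.1014    0.1513]
  [  0.1300    0.1103    0.0674    0.0644    1.1392    0.0409    0.0679]
  [  0.1085    0.0800    0.0711    0.0230    0.0318    1.1302    0.0275]
  [  0.0727    0.0970    0.0565    0.1002    0.0408    0.1248    1.0456]
Total output x = L · d:
  x_0 = 1.1182·68 + 0.0353·8 + 0.0450·68 + 0.0428·100 + 0.0260·100 + 0.0490·32 + 0.0347·52 = 89.6314
  x_1 = 0.1527·68 + 1.0543·8 + 0.0887·68 + 0.0541·100 + 0.1349·100 + 0.1159·32 + 0.0769·52 = 51.4563
  x_2 = 0.1337·68 + 0.0590·8 + 1.0638·68 + 0.0323·100 + 0.1082·100 + 0.0819·32 + 0.1015·52 = 103.8526
  x_3 = 0.1494·68 + 0.1272·8 + 0.1105·68 + 1.1181·100 + 0.1527·100 + 0.1014·32 + 0.1513·52 = 156.8770
  x_4 = 0.1300·68 + 0.1103·8 + 0.0674·68 + 0.0644·100 + 1.1392·100 + 0.0409·32 + 0.0679·52 = 139.5073
  x_5 = 0.1085·68 + 0.0800·8 + 0.0711·68 + 0.0230·100 + 0.0318·100 + 1.1302·32 + 0.0275·52 = 55.9315
  x_6 = 0.0727·68 + 0.0970·8 + 0.0565·68 + 0.1002·100 + 0.0408·100 + 0.1248·32 + 1.0456·52 = 82.0260
Δx_4 = L[4,3] · Δd_3 = 0.0644 · 10 = 0.6445

0.6445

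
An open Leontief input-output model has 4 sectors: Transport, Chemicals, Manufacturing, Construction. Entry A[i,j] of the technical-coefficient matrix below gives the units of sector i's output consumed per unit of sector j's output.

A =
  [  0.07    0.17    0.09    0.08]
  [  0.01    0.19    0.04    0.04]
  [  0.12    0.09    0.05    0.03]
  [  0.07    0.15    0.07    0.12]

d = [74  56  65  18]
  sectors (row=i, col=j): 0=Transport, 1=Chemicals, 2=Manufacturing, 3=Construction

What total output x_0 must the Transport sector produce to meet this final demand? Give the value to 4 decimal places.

Form M = I − A:
  [  0.93   -0.17   -0.09   -0.08]
  [ -0.01    0.81   -0.04   -0.04]
  [ -0.12   -0.09    0.95   -0.03]
  [ -0.07   -0.15   -0.07    0.88]
Leontief inverse L = M⁻¹:
  [  1.1030    0.2669    0.1243    0.1166]
  [  0.0259    1.2581    0.0600    0.0616]
  [  0.1450    0.1607    1.0774    0.0572]
  [  0.1037    0.2485    0.1058    1.1607]
Total output x = L · d:
  x_0 = 1.1030·74 + 0.2669·56 + 0.1243·65 + 0.1166·18 = 106.7459
  x_1 = 0.0259·74 + 1.2581·56 + 0.0600·65 + 0.0616·18 = 77.3747
  x_2 = 0.1450·74 + 0.1607·56 + 1.0774·65 + 0.0572·18 = 90.7936
  x_3 = 0.1037·74 + 0.2485·56 + 0.1058·65 + 1.1607·18 = 49.3568

106.7459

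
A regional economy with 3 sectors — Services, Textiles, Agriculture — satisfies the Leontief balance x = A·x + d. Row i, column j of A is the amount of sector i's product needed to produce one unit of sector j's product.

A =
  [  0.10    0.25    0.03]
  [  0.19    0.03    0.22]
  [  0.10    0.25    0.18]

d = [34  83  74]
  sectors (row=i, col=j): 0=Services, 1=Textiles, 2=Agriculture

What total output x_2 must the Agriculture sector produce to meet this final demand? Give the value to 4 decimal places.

140.4688

Form M = I − A:
  [  0.90   -0.25   -0.03]
  [ -0.19    0.97   -0.22]
  [ -0.10   -0.25    0.82]
Leontief inverse L = M⁻¹:
  [  1.1989    0.3441    0.1362]
  [  0.2879    1.1901    0.3298]
  [  0.2340    0.4048    1.3367]
Total output x = L · d:
  x_0 = 1.1989·34 + 0.3441·83 + 0.1362·74 = 79.3985
  x_1 = 0.2879·34 + 1.1901·83 + 0.3298·74 = 132.9782
  x_2 = 0.2340·34 + 0.4048·83 + 1.3367·74 = 140.4688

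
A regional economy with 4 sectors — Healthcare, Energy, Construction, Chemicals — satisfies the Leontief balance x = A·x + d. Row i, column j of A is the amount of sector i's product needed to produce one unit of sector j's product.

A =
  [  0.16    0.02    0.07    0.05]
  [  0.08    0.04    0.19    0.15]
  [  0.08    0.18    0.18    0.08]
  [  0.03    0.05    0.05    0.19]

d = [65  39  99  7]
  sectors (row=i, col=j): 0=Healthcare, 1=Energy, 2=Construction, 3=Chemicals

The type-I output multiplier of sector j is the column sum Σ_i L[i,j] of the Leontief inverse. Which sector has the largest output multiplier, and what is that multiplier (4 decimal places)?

Form M = I − A:
  [  0.84   -0.02   -0.07   -0.05]
  [ -0.08    0.96   -0.19   -0.15]
  [ -0.08   -0.18    0.82   -0.08]
  [ -0.03   -0.05   -0.05    0.81]
Leontief inverse L = M⁻¹:
  [  1.2105    0.0530    0.1215    0.0965]
  [  0.1415    1.1105    0.2842    0.2425]
  [  0.1553    0.2574    1.3038    0.1860]
  [  0.0632    0.0864    0.1025    1.2646]
Total output x = L · d:
  x_0 = 1.2105·65 + 0.0530·39 + 0.1215·99 + 0.0965·7 = 93.4596
  x_1 = 0.1415·65 + 1.1105·39 + 0.2842·99 + 0.2425·7 = 82.3381
  x_2 = 0.1553·65 + 0.2574·39 + 1.3038·99 + 0.1860·7 = 150.5070
  x_3 = 0.0632·65 + 0.0864·39 + 0.1025·99 + 1.2646·7 = 26.4766
Output multipliers (column sums of L):
  Healthcare: 1.5705
  Energy: 1.5073
  Construction: 1.8120
  Chemicals: 1.7896

Construction (1.8120)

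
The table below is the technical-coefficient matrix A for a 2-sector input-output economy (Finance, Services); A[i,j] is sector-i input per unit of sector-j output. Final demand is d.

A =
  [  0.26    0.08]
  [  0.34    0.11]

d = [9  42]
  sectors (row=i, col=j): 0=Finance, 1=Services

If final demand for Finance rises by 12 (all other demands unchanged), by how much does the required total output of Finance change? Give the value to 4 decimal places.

16.9148

Form M = I − A:
  [  0.74   -0.08]
  [ -0.34    0.89]
Leontief inverse L = M⁻¹:
  [  1.4096    0.1267]
  [  0.5385    1.1720]
Total output x = L · d:
  x_0 = 1.4096·9 + 0.1267·42 = 18.0076
  x_1 = 0.5385·9 + 1.1720·42 = 54.0703
Δx_0 = L[0,0] · Δd_0 = 1.4096 · 12 = 16.9148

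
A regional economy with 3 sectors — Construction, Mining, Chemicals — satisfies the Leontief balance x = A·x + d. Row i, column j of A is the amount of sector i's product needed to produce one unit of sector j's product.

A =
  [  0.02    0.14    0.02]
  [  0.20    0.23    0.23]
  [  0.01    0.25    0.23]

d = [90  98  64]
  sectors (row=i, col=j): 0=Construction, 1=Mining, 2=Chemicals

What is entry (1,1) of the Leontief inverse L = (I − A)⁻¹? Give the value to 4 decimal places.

Form M = I − A:
  [  0.98   -0.14   -0.02]
  [ -0.20    0.77   -0.23]
  [ -0.01   -0.25    0.77]
Leontief inverse L = M⁻¹:
  [  1.0673    0.2249    0.0949]
  [  0.3116    1.5038    0.4573]
  [  0.1150    0.4912    1.4484]
Total output x = L · d:
  x_0 = 1.0673·90 + 0.2249·98 + 0.0949·64 = 124.1624
  x_1 = 0.3116·90 + 1.5038·98 + 0.4573·64 = 204.6817
  x_2 = 0.1150·90 + 0.4912·98 + 1.4484·64 = 151.1845

L[1,1] = 1.5038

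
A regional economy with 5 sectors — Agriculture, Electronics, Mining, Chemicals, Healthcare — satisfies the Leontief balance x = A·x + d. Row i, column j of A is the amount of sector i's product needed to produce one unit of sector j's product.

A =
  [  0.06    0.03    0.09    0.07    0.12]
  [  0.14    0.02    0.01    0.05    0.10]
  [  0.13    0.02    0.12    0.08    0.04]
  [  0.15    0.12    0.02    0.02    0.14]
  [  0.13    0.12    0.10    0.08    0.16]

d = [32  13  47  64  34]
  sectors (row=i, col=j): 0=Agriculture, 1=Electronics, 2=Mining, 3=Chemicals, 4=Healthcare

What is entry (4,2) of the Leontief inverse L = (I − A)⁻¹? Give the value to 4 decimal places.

L[4,2] = 0.1769

Form M = I − A:
  [  0.94   -0.03   -0.09   -0.07   -0.12]
  [ -0.14    0.98   -0.01   -0.05   -0.10]
  [ -0.13   -0.02    0.88   -0.08   -0.04]
  [ -0.15   -0.12   -0.02    0.98   -0.14]
  [ -0.13   -0.12   -0.10   -0.08    0.84]
Leontief inverse L = M⁻¹:
  [  1.1402    0.0758    0.1425    0.1131    0.1975]
  [  0.2030    1.0595    0.0544    0.0871    0.1722]
  [  0.2063    0.0591    1.1738    0.1228    0.1129]
  [  0.2397    0.1692    0.0777    1.0718    0.2367]
  [  0.2529    0.1862    0.1769    0.1466    1.2816]
Total output x = L · d:
  x_0 = 1.1402·32 + 0.0758·13 + 0.1425·47 + 0.1131·64 + 0.1975·34 = 58.1223
  x_1 = 0.2030·32 + 1.0595·13 + 0.0544·47 + 0.0871·64 + 0.1722·34 = 34.2518
  x_2 = 0.2063·32 + 0.0591·13 + 1.1738·47 + 0.1228·64 + 0.1129·34 = 74.2339
  x_3 = 0.2397·32 + 0.1692·13 + 0.0777·47 + 1.0718·64 + 0.2367·34 = 90.1671
  x_4 = 0.2529·32 + 0.1862·13 + 0.1769·47 + 0.1466·64 + 1.2816·34 = 71.7891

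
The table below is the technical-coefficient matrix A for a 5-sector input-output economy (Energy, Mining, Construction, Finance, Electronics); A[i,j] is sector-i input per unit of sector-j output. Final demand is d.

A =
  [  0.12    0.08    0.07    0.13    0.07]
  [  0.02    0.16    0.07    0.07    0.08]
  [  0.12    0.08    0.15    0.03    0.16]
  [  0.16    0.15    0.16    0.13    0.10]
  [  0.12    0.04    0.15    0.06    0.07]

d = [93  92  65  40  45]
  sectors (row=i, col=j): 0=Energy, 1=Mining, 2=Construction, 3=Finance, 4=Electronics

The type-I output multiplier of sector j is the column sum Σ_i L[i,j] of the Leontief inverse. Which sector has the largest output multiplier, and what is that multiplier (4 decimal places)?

Form M = I − A:
  [  0.88   -0.08   -0.07   -0.13   -0.07]
  [ -0.02    0.84   -0.07   -0.07   -0.08]
  [ -0.12   -0.08    0.85   -0.03   -0.16]
  [ -0.16   -0.15   -0.16    0.87   -0.10]
  [ -0.12   -0.04   -0.15   -0.06    0.93]
Leontief inverse L = M⁻¹:
  [  1.2271    0.1808    0.1853    0.2155    0.1630]
  [  0.0956    1.2459    0.1627    0.1309    0.1565]
  [  0.2347    0.1766    1.2781    0.1116    0.2647]
  [  0.3107    0.2948    0.3269    1.2473    0.2391]
  [  0.2204    0.1244    0.2581    0.1319    1.1612]
Total output x = L · d:
  x_0 = 1.2271·93 + 0.1808·92 + 0.1853·65 + 0.2155·40 + 0.1630·45 = 158.7535
  x_1 = 0.0956·93 + 1.2459·92 + 0.1627·65 + 0.1309·40 + 0.1565·45 = 146.3758
  x_2 = 0.2347·93 + 0.1766·92 + 1.2781·65 + 0.1116·40 + 0.2647·45 = 137.5263
  x_3 = 0.3107·93 + 0.2948·92 + 0.3269·65 + 1.2473·40 + 0.2391·45 = 137.9147
  x_4 = 0.2204·93 + 0.1244·92 + 0.2581·65 + 0.1319·40 + 1.1612·45 = 106.2465
Output multipliers (column sums of L):
  Energy: 2.0885
  Mining: 2.0226
  Construction: 2.2111
  Finance: 1.8373
  Electronics: 1.9844

Construction (2.2111)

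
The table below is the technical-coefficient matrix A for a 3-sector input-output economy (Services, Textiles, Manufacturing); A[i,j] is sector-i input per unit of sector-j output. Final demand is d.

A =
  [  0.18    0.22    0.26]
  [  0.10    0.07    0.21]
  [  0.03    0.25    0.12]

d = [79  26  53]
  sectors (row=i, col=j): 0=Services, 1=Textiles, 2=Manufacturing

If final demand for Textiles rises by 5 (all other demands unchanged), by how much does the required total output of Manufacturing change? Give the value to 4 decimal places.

1.7825

Form M = I − A:
  [  0.82   -0.22   -0.26]
  [ -0.10    0.93   -0.21]
  [ -0.03   -0.25    0.88]
Leontief inverse L = M⁻¹:
  [  1.2904    0.4357    0.4852]
  [  0.1589    1.2026    0.3339]
  [  0.0891    0.3565    1.2478]
Total output x = L · d:
  x_0 = 1.2904·79 + 0.4357·26 + 0.4852·53 = 138.9864
  x_1 = 0.1589·79 + 1.2026·26 + 0.3339·53 = 61.5177
  x_2 = 0.0891·79 + 0.3565·26 + 1.2478·53 = 82.4421
Δx_2 = L[2,1] · Δd_1 = 0.3565 · 5 = 1.7825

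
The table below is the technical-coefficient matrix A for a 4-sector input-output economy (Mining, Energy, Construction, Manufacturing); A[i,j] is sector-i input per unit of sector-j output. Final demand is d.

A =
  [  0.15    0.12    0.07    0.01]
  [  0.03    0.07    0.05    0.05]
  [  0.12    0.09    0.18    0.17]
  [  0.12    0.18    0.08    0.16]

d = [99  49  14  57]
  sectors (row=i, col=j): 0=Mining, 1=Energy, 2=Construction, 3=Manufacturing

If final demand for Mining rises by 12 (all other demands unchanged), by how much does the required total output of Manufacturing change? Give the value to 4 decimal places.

Form M = I − A:
  [  0.85   -0.12   -0.07   -0.01]
  [ -0.03    0.93   -0.05   -0.05]
  [ -0.12   -0.09    0.82   -0.17]
  [ -0.12   -0.18   -0.08    0.84]
Leontief inverse L = M⁻¹:
  [  1.2063    0.1766    0.1185    0.0489]
  [  0.0622    1.1072    0.0809    0.0830]
  [  0.2263    0.2058    1.2781    0.2736]
  [  0.2072    0.2821    0.1560    1.2413]
Total output x = L · d:
  x_0 = 1.2063·99 + 0.1766·49 + 0.1185·14 + 0.0489·57 = 132.5233
  x_1 = 0.0622·99 + 1.1072·49 + 0.0809·14 + 0.0830·57 = 66.2780
  x_2 = 0.2263·99 + 0.2058·49 + 1.2781·14 + 0.2736·57 = 65.9813
  x_3 = 0.2072·99 + 0.2821·49 + 0.1560·14 + 1.2413·57 = 107.2754
Δx_3 = L[3,0] · Δd_0 = 0.2072 · 12 = 2.4867

2.4867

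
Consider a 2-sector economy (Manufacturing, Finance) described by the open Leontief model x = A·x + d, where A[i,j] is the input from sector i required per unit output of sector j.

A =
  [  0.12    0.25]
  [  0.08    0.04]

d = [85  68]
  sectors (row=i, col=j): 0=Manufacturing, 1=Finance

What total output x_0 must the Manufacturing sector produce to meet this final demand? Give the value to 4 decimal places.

119.5441

Form M = I − A:
  [  0.88   -0.25]
  [ -0.08    0.96]
Leontief inverse L = M⁻¹:
  [  1.1639    0.3031]
  [  0.0970    1.0669]
Total output x = L · d:
  x_0 = 1.1639·85 + 0.3031·68 = 119.5441
  x_1 = 0.0970·85 + 1.0669·68 = 80.7953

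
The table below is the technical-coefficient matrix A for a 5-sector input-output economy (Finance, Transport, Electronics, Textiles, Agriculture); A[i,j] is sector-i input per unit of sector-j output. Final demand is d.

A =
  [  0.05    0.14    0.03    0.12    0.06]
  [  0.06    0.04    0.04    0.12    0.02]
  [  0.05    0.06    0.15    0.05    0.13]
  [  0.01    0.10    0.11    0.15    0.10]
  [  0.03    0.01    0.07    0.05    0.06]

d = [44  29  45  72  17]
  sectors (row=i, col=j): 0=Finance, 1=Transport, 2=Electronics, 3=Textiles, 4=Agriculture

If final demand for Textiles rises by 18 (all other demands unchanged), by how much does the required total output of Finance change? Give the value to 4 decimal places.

Form M = I − A:
  [  0.95   -0.14   -0.03   -0.12   -0.06]
  [ -0.06    0.96   -0.04   -0.12   -0.02]
  [ -0.05   -0.06    0.85   -0.05   -0.13]
  [ -0.01   -0.10   -0.11    0.85   -0.10]
  [ -0.03   -0.01   -0.07   -0.05    0.94]
Leontief inverse L = M⁻¹:
  [  1.0736    0.1822    0.0793    0.1880    0.1034]
  [  0.0758    1.0761    0.0801    0.1707    0.0570]
  [  0.0772    0.1002    1.2131    0.1074    0.1863]
  [  0.0366    0.1455    0.1795    1.2222    0.1603]
  [  0.0428    0.0325    0.1033    0.0808    1.0901]
Total output x = L · d:
  x_0 = 1.0736·44 + 0.1822·29 + 0.0793·45 + 0.1880·72 + 0.1034·17 = 71.3838
  x_1 = 0.0758·44 + 1.0761·29 + 0.0801·45 + 0.1707·72 + 0.0570·17 = 51.4024
  x_2 = 0.0772·44 + 0.1002·29 + 1.2131·45 + 0.1074·72 + 0.1863·17 = 71.7900
  x_3 = 0.0366·44 + 0.1455·29 + 0.1795·45 + 1.2222·72 + 0.1603·17 = 104.6272
  x_4 = 0.0428·44 + 0.0325·29 + 0.1033·45 + 0.0808·72 + 1.0901·17 = 31.8215
Δx_0 = L[0,3] · Δd_3 = 0.1880 · 18 = 3.3845

3.3845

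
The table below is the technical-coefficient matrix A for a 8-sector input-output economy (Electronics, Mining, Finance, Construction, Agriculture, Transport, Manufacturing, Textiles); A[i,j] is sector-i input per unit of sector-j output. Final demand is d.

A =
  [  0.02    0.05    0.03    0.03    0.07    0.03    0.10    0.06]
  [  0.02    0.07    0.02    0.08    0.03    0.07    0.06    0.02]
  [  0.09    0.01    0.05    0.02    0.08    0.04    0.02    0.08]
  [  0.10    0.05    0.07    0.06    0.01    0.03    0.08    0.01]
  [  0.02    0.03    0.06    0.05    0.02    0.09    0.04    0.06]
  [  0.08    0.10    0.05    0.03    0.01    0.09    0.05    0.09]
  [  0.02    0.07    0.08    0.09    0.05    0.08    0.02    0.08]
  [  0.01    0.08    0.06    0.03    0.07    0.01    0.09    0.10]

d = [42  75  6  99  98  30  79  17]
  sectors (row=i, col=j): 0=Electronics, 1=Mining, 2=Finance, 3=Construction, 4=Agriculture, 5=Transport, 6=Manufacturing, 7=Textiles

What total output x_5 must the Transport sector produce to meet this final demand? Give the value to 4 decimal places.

Form M = I − A:
  [  0.98   -0.05   -0.03   -0.03   -0.07   -0.03   -0.10   -0.06]
  [ -0.02    0.93   -0.02   -0.08   -0.03   -0.07   -0.06   -0.02]
  [ -0.09   -0.01    0.95   -0.02   -0.08   -0.04   -0.02   -0.08]
  [ -0.10   -0.05   -0.07    0.94   -0.01   -0.03   -0.08   -0.01]
  [ -0.02   -0.03   -0.06   -0.05    0.98   -0.09   -0.04   -0.06]
  [ -0.08   -0.10   -0.05   -0.03   -0.01    0.91   -0.05   -0.09]
  [ -0.02   -0.07   -0.08   -0.09   -0.05   -0.08    0.98   -0.08]
  [ -0.01   -0.08   -0.06   -0.03   -0.07   -0.01   -0.09    0.90]
Leontief inverse L = M⁻¹:
  [  1.0468    0.0905    0.0678    0.0664    0.0989    0.0695    0.1363    0.1042]
  [  0.0518    1.1103    0.0542    0.1147    0.0534    0.1077    0.0966    0.0571]
  [  0.1165    0.0476    1.0850    0.0490    0.1117    0.0746    0.0609    0.1261]
  [  0.1328    0.0894    0.1066    1.0956    0.0427    0.0675    0.1207    0.0528]
  [  0.0525    0.0701    0.0948    0.0800    1.0475    0.1254    0.0768    0.1036]
  [  0.1165    0.1552    0.0930    0.0723    0.0487    1.1366    0.1026    0.1463]
  [  0.0622    0.1197    0.1244    0.1299    0.0849    0.1249    1.0692    0.1325]
  [  0.0400    0.1250    0.1023    0.0707    0.1052    0.0524    0.1322    1.1504]
Total output x = L · d:
  x_0 = 1.0468·42 + 0.0905·75 + 0.0678·6 + 0.0664·99 + 0.0989·98 + 0.0695·30 + 0.1363·79 + 0.1042·17 = 82.0482
  x_1 = 0.0518·42 + 1.1103·75 + 0.0542·6 + 0.1147·99 + 0.0534·98 + 0.1077·30 + 0.0966·79 + 0.0571·17 = 114.1924
  x_2 = 0.1165·42 + 0.0476·75 + 1.0850·6 + 0.0490·99 + 0.1117·98 + 0.0746·30 + 0.0609·79 + 0.1261·17 = 39.9744
  x_3 = 0.1328·42 + 0.0894·75 + 0.1066·6 + 1.0956·99 + 0.0427·98 + 0.0675·30 + 0.1207·79 + 0.0528·17 = 138.0323
  x_4 = 0.0525·42 + 0.0701·75 + 0.0948·6 + 0.0800·99 + 1.0475·98 + 0.1254·30 + 0.0768·79 + 0.1036·17 = 130.1976
  x_5 = 0.1165·42 + 0.1552·75 + 0.0930·6 + 0.0723·99 + 0.0487·98 + 1.1366·30 + 0.1026·79 + 0.1463·17 = 73.7083
  x_6 = 0.0622·42 + 0.1197·75 + 0.1244·6 + 0.1299·99 + 0.0849·98 + 0.1249·30 + 1.0692·79 + 0.1325·17 = 123.9865
  x_7 = 0.0400·42 + 0.1250·75 + 0.1023·6 + 0.0707·99 + 0.1052·98 + 0.0524·30 + 0.1322·79 + 1.1504·17 = 60.5611

73.7083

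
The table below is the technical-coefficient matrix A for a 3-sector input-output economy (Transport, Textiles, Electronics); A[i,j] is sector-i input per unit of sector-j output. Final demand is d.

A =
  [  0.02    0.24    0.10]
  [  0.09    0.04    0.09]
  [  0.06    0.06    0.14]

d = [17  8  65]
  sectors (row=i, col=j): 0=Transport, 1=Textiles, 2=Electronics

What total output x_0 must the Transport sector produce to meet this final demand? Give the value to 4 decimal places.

29.9458

Form M = I − A:
  [  0.98   -0.24   -0.10]
  [ -0.09    0.96   -0.09]
  [ -0.06   -0.06    0.86]
Leontief inverse L = M⁻¹:
  [  1.0548    0.2731    0.1512]
  [  0.1065    1.0761    0.1250]
  [  0.0810    0.0941    1.1821]
Total output x = L · d:
  x_0 = 1.0548·17 + 0.2731·8 + 0.1512·65 = 29.9458
  x_1 = 0.1065·17 + 1.0761·8 + 0.1250·65 = 18.5437
  x_2 = 0.0810·17 + 0.0941·8 + 1.1821·65 = 78.9644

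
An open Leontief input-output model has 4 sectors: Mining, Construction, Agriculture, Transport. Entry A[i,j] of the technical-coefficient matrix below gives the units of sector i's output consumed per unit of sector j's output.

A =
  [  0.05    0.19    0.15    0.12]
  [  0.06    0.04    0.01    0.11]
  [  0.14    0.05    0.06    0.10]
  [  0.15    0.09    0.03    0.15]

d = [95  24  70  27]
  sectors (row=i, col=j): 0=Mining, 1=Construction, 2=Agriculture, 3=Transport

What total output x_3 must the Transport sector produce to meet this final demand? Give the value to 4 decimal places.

Form M = I − A:
  [  0.95   -0.19   -0.15   -0.12]
  [ -0.06    0.96   -0.01   -0.11]
  [ -0.14   -0.05    0.94   -0.10]
  [ -0.15   -0.09   -0.03    0.85]
Leontief inverse L = M⁻¹:
  [  1.1306    0.2538    0.1900    0.2148]
  [  0.0975    1.0774    0.0320    0.1570]
  [  0.1966    0.1124    1.1019    0.1719]
  [  0.2168    0.1628    0.0758    1.2371]
Total output x = L · d:
  x_0 = 1.1306·95 + 0.2538·24 + 0.1900·70 + 0.2148·27 = 132.5925
  x_1 = 0.0975·95 + 1.0774·24 + 0.0320·70 + 0.1570·27 = 41.6043
  x_2 = 0.1966·95 + 0.1124·24 + 1.1019·70 + 0.1719·27 = 103.1533
  x_3 = 0.2168·95 + 0.1628·24 + 0.0758·70 + 1.2371·27 = 63.2093

63.2093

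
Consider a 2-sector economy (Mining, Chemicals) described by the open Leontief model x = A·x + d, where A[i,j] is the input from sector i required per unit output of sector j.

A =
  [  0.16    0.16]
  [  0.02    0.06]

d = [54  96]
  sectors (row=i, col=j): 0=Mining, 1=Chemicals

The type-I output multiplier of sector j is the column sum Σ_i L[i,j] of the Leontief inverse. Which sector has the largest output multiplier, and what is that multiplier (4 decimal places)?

Chemicals (1.2716)

Form M = I − A:
  [  0.84   -0.16]
  [ -0.02    0.94]
Leontief inverse L = M⁻¹:
  [  1.1953    0.2035]
  [  0.0254    1.0682]
Total output x = L · d:
  x_0 = 1.1953·54 + 0.2035·96 = 84.0793
  x_1 = 0.0254·54 + 1.0682·96 = 103.9166
Output multipliers (column sums of L):
  Mining: 1.2208
  Chemicals: 1.2716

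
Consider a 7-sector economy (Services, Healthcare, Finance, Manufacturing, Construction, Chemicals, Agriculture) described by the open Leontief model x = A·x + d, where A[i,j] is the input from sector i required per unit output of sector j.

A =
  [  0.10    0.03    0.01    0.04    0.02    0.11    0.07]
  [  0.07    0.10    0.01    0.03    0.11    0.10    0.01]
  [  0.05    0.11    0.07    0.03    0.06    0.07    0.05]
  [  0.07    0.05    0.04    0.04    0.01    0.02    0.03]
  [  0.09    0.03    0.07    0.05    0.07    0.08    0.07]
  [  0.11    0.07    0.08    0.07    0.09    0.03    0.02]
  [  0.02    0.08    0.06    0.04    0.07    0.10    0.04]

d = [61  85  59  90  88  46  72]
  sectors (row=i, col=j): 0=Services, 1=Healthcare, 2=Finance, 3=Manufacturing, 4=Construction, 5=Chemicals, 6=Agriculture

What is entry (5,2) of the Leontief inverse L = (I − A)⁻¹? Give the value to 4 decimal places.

L[5,2] = 0.1152

Form M = I − A:
  [  0.90   -0.03   -0.01   -0.04   -0.02   -0.11   -0.07]
  [ -0.07    0.90   -0.01   -0.03   -0.11   -0.10   -0.01]
  [ -0.05   -0.11    0.93   -0.03   -0.06   -0.07   -0.05]
  [ -0.07   -0.05   -0.04    0.96   -0.01   -0.02   -0.03]
  [ -0.09   -0.03   -0.07   -0.05    0.93   -0.08   -0.07]
  [ -0.11   -0.07   -0.08   -0.07   -0.09    0.97   -0.02]
  [ -0.02   -0.08   -0.06   -0.04   -0.07   -0.10    0.96]
Leontief inverse L = M⁻¹:
  [  1.1514    0.0699    0.0403    0.0700    0.0588    0.1569    0.0965]
  [  0.1324    1.1455    0.0445    0.0640    0.1600    0.1550    0.0408]
  [  0.1075    0.1629    1.1054    0.0626    0.1119    0.1275    0.0799]
  [  0.1028    0.0789    0.0578    1.0580    0.0355    0.0537    0.0481]
  [  0.1497    0.0802    0.1088    0.0847    1.1171    0.1377    0.1044]
  [  0.1719    0.1198    0.1152    0.1034    0.1361    1.0902    0.0556]
  [  0.0748    0.1287    0.0960    0.0717    0.1187    0.1500    1.0675]
Total output x = L · d:
  x_0 = 1.1514·61 + 0.0699·85 + 0.0403·59 + 0.0700·90 + 0.0588·88 + 0.1569·46 + 0.0965·72 = 104.2040
  x_1 = 0.1324·61 + 1.1455·85 + 0.0445·59 + 0.0640·90 + 0.1600·88 + 0.1550·46 + 0.0408·72 = 137.9853
  x_2 = 0.1075·61 + 0.1629·85 + 1.1054·59 + 0.0626·90 + 0.1119·88 + 0.1275·46 + 0.0799·72 = 112.7228
  x_3 = 0.1028·61 + 0.0789·85 + 0.0578·59 + 1.0580·90 + 0.0355·88 + 0.0537·46 + 0.0481·72 = 120.6634
  x_4 = 0.1497·61 + 0.0802·85 + 0.1088·59 + 0.0847·90 + 1.1171·88 + 0.1377·46 + 0.1044·72 = 142.1525
  x_5 = 0.1719·61 + 0.1198·85 + 0.1152·59 + 0.1034·90 + 0.1361·88 + 1.0902·46 + 0.0556·72 = 102.9030
  x_6 = 0.0748·61 + 0.1287·85 + 0.0960·59 + 0.0717·90 + 0.1187·88 + 0.1500·46 + 1.0675·72 = 121.8269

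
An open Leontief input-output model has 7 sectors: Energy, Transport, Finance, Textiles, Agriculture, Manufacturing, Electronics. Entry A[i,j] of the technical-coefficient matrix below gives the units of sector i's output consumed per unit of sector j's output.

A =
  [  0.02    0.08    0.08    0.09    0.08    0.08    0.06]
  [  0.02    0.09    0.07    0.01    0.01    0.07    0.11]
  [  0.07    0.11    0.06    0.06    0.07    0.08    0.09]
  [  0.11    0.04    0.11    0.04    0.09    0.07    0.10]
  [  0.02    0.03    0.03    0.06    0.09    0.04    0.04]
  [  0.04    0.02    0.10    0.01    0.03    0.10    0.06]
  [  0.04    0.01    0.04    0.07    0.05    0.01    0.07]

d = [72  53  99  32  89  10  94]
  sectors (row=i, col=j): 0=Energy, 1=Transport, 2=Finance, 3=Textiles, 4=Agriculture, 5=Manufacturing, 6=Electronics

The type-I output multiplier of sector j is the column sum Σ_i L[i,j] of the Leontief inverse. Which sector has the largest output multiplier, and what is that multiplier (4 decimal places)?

Form M = I − A:
  [  0.98   -0.08   -0.08   -0.09   -0.08   -0.08   -0.06]
  [ -0.02    0.91   -0.07   -0.01   -0.01   -0.07   -0.11]
  [ -0.07   -0.11    0.94   -0.06   -0.07   -0.08   -0.09]
  [ -0.11   -0.04   -0.11    0.96   -0.09   -0.07   -0.10]
  [ -0.02   -0.03   -0.03   -0.06    0.91   -0.04   -0.04]
  [ -0.04   -0.02   -0.10   -0.01   -0.03    0.90   -0.06]
  [ -0.04   -0.01   -0.04   -0.07   -0.05   -0.01    0.93]
Leontief inverse L = M⁻¹:
  [  1.0603    0.1241    0.1380    0.1278    0.1291    0.1332    0.1243]
  [  0.0470    1.1237    0.1118    0.0384    0.0412    0.1081    0.1596]
  [  0.1095    0.1585    1.1222    0.1027    0.1211    0.1370    0.1595]
  [  0.1519    0.0918    0.1731    1.0907    0.1491    0.1294    0.1695]
  [  0.0443    0.0549    0.0646    0.0854    1.1234    0.0714    0.0777]
  [  0.0679    0.0533    0.1423    0.0394    0.0648    1.1410    0.1051]
  [  0.0654    0.0347    0.0734    0.0974    0.0835    0.0386    1.1073]
Total output x = L · d:
  x_0 = 1.0603·72 + 0.1241·53 + 0.1380·99 + 0.1278·32 + 0.1291·89 + 0.1332·10 + 0.1243·94 = 125.1771
  x_1 = 0.0470·72 + 1.1237·53 + 0.1118·99 + 0.0384·32 + 0.0412·89 + 0.1081·10 + 0.1596·94 = 94.9953
  x_2 = 0.1095·72 + 0.1585·53 + 1.1222·99 + 0.1027·32 + 0.1211·89 + 0.1370·10 + 0.1595·94 = 157.8119
  x_3 = 0.1519·72 + 0.0918·53 + 0.1731·99 + 1.0907·32 + 0.1491·89 + 0.1294·10 + 0.1695·94 = 98.3450
  x_4 = 0.0443·72 + 0.0549·53 + 0.0646·99 + 0.0854·32 + 1.1234·89 + 0.0714·10 + 0.0777·94 = 123.2376
  x_5 = 0.0679·72 + 0.0533·53 + 0.1423·99 + 0.0394·32 + 0.0648·89 + 1.1410·10 + 0.1051·94 = 50.1098
  x_6 = 0.0654·72 + 0.0347·53 + 0.0734·99 + 0.0974·32 + 0.0835·89 + 0.0386·10 + 1.1073·94 = 128.8351
Output multipliers (column sums of L):
  Energy: 1.5463
  Transport: 1.6410
  Finance: 1.8255
  Textiles: 1.5819
  Agriculture: 1.7123
  Manufacturing: 1.7587
  Electronics: 1.9030

Electronics (1.9030)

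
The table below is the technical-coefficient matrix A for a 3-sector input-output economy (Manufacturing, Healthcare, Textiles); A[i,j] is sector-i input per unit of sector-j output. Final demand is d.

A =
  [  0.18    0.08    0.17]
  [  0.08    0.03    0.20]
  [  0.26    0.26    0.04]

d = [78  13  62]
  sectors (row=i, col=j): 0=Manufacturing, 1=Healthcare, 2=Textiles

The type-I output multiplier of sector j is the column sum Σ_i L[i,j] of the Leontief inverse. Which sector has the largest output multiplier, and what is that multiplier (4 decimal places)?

Form M = I − A:
  [  0.82   -0.08   -0.17]
  [ -0.08    0.97   -0.20]
  [ -0.26   -0.26    0.96]
Leontief inverse L = M⁻¹:
  [  1.3236    0.1822    0.2723]
  [  0.1939    1.1186    0.2674]
  [  0.4110    0.3523    1.1878]
Total output x = L · d:
  x_0 = 1.3236·78 + 0.1822·13 + 0.2723·62 = 122.4973
  x_1 = 0.1939·78 + 1.1186·13 + 0.2674·62 = 46.2439
  x_2 = 0.4110·78 + 0.3523·13 + 1.1878·62 = 110.2841
Output multipliers (column sums of L):
  Manufacturing: 1.9285
  Healthcare: 1.6530
  Textiles: 1.7276

Manufacturing (1.9285)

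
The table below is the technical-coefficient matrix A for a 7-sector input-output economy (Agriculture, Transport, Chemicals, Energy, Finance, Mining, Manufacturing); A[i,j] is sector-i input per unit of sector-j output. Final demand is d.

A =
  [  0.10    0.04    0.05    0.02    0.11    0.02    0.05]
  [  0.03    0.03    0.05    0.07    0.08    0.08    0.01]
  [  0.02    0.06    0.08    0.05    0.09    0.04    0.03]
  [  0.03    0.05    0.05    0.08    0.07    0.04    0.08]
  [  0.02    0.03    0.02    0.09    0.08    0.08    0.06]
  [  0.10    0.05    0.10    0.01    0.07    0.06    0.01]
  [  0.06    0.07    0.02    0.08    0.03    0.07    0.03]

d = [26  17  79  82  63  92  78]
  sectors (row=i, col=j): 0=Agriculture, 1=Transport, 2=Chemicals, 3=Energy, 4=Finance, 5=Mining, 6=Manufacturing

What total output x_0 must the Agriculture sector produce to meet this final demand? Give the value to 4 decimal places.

62.6478

Form M = I − A:
  [  0.90   -0.04   -0.05   -0.02   -0.11   -0.02   -0.05]
  [ -0.03    0.97   -0.05   -0.07   -0.08   -0.08   -0.01]
  [ -0.02   -0.06    0.92   -0.05   -0.09   -0.04   -0.03]
  [ -0.03   -0.05   -0.05    0.92   -0.07   -0.04   -0.08]
  [ -0.02   -0.03   -0.02   -0.09    0.92   -0.08   -0.06]
  [ -0.10   -0.05   -0.10   -0.01   -0.07    0.94   -0.01]
  [ -0.06   -0.07   -0.02   -0.08   -0.03   -0.07    0.97]
Leontief inverse L = M⁻¹:
  [  1.1318    0.0678    0.0794    0.0570    0.1600    0.0550    0.0767]
  [  0.0579    1.0557    0.0817    0.1023    0.1241    0.1120    0.0337]
  [  0.0454    0.0870    1.1111    0.0868    0.1358    0.0749    0.0539]
  [  0.0602    0.0806    0.0818    1.1204    0.1168    0.0772    0.1069]
  [  0.0509    0.0588    0.0518    0.1271    1.1245    0.1158    0.0861]
  [  0.1337    0.0789    0.1363    0.0433    0.1238    1.0941    0.0344]
  [  0.0913    0.0963    0.0519    0.1122    0.0750    0.1019    1.0532]
Total output x = L · d:
  x_0 = 1.1318·26 + 0.0678·17 + 0.0794·79 + 0.0570·82 + 0.1600·63 + 0.0550·92 + 0.0767·78 = 62.6478
  x_1 = 0.0579·26 + 1.0557·17 + 0.0817·79 + 0.1023·82 + 0.1241·63 + 0.1120·92 + 0.0337·78 = 55.0385
  x_2 = 0.0454·26 + 0.0870·17 + 1.1111·79 + 0.0868·82 + 0.1358·63 + 0.0749·92 + 0.0539·78 = 117.2084
  x_3 = 0.0602·26 + 0.0806·17 + 0.0818·79 + 1.1204·82 + 0.1168·63 + 0.0772·92 + 0.1069·78 = 124.0672
  x_4 = 0.0509·26 + 0.0588·17 + 0.0518·79 + 0.1271·82 + 1.1245·63 + 0.1158·92 + 0.0861·78 = 105.0551
  x_5 = 0.1337·26 + 0.0789·17 + 0.1363·79 + 0.0433·82 + 0.1238·63 + 1.0941·92 + 0.0344·78 = 130.2848
  x_6 = 0.0913·26 + 0.0963·17 + 0.0519·79 + 0.1122·82 + 0.0750·63 + 0.1019·92 + 1.0532·78 = 113.5595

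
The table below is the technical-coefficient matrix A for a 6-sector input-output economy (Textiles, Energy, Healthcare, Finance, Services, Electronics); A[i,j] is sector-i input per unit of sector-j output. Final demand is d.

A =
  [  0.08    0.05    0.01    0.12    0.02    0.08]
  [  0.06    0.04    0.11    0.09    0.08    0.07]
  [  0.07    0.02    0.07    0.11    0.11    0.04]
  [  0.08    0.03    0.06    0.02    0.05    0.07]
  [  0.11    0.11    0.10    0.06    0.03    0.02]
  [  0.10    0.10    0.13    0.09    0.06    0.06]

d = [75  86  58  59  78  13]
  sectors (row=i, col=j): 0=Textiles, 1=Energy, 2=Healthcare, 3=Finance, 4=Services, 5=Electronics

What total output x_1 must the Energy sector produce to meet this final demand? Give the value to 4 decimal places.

Form M = I − A:
  [  0.92   -0.05   -0.01   -0.12   -0.02   -0.08]
  [ -0.06    0.96   -0.11   -0.09   -0.08   -0.07]
  [ -0.07   -0.02    0.93   -0.11   -0.11   -0.04]
  [ -0.08   -0.03   -0.06    0.98   -0.05   -0.07]
  [ -0.11   -0.11   -0.10   -0.06    0.97   -0.02]
  [ -0.10   -0.10   -0.13   -0.09   -0.06    0.94]
Leontief inverse L = M⁻¹:
  [  1.1301    0.0835    0.0549    0.1663    0.0523    0.1182]
  [  0.1238    1.0824    0.1683    0.1515    0.1257    0.1123]
  [  0.1297    0.0604    1.1213    0.1636    0.1481    0.0786]
  [  0.1249    0.0616    0.1001    1.0668    0.0802    0.1006]
  [  0.1669    0.1453    0.1512    0.1223    1.0737    0.0634]
  [  0.1740    0.1476    0.1981    0.1664    0.1156    1.1129]
Total output x = L · d:
  x_0 = 1.1301·75 + 0.0835·86 + 0.0549·58 + 0.1663·59 + 0.0523·78 + 0.1182·13 = 110.5543
  x_1 = 0.1238·75 + 1.0824·86 + 0.1683·58 + 0.1515·59 + 0.1257·78 + 0.1123·13 = 132.3375
  x_2 = 0.1297·75 + 0.0604·86 + 1.1213·58 + 0.1636·59 + 0.1481·78 + 0.0786·13 = 102.1801
  x_3 = 0.1249·75 + 0.0616·86 + 0.1001·58 + 1.0668·59 + 0.0802·78 + 0.1006·13 = 90.9804
  x_4 = 0.1669·75 + 0.1453·86 + 0.1512·58 + 0.1223·59 + 1.0737·78 + 0.0634·13 = 125.5726
  x_5 = 0.1740·75 + 0.1476·86 + 0.1981·58 + 0.1664·59 + 0.1156·78 + 1.1129·13 = 70.5268

132.3375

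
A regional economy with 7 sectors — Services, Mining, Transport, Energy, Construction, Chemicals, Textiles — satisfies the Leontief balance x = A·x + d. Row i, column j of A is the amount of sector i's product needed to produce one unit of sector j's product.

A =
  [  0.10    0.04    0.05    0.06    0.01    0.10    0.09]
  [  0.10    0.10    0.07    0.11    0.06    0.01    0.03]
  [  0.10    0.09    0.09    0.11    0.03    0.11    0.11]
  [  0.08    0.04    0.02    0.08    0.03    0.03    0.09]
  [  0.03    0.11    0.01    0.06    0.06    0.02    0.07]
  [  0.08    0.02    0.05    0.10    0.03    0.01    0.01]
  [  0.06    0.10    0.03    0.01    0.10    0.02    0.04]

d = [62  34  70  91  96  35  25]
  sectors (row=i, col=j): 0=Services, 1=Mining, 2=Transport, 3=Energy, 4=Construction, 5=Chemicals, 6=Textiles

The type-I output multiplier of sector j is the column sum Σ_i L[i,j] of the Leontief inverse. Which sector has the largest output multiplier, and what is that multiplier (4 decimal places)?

Services (1.9648)

Form M = I − A:
  [  0.90   -0.04   -0.05   -0.06   -0.01   -0.10   -0.09]
  [ -0.10    0.90   -0.07   -0.11   -0.06   -0.01   -0.03]
  [ -0.10   -0.09    0.91   -0.11   -0.03   -0.11   -0.11]
  [ -0.08   -0.04   -0.02    0.92   -0.03   -0.03   -0.09]
  [ -0.03   -0.11   -0.01   -0.06    0.94   -0.02   -0.07]
  [ -0.08   -0.02   -0.05   -0.10   -0.03    0.99   -0.01]
  [ -0.06   -0.10   -0.03   -0.01   -0.10   -0.02    0.96]
Leontief inverse L = M⁻¹:
  [  1.1634    0.0890    0.0857    0.1158    0.0434    0.1351    0.1371]
  [  0.1702    1.1601    0.1092    0.1755    0.0960    0.0501    0.0887]
  [  0.1910    0.1644    1.1418    0.1930    0.0793    0.1589    0.1794]
  [  0.1299    0.0833    0.0463    1.1224    0.0597    0.0570    0.1303]
  [  0.0781    0.1580    0.0365    0.1052    1.0919    0.0409    0.1063]
  [  0.1237    0.0536    0.0732    0.1398    0.0499    1.0375    0.0492]
  [  0.1085    0.1500    0.0582    0.0571    0.1306    0.0451    1.0785]
Total output x = L · d:
  x_0 = 1.1634·62 + 0.0890·34 + 0.0857·70 + 0.1158·91 + 0.0434·96 + 0.1351·35 + 0.1371·25 = 104.0119
  x_1 = 0.1702·62 + 1.1601·34 + 0.1092·70 + 0.1755·91 + 0.0960·96 + 0.0501·35 + 0.0887·25 = 86.7956
  x_2 = 0.1910·62 + 0.1644·34 + 1.1418·70 + 0.1930·91 + 0.0793·96 + 0.1589·35 + 0.1794·25 = 132.5826
  x_3 = 0.1299·62 + 0.0833·34 + 0.0463·70 + 1.1224·91 + 0.0597·96 + 0.0570·35 + 0.1303·25 = 127.2475
  x_4 = 0.0781·62 + 0.1580·34 + 0.0365·70 + 0.1052·91 + 1.0919·96 + 0.0409·35 + 0.1063·25 = 131.2491
  x_5 = 0.1237·62 + 0.0536·34 + 0.0732·70 + 0.1398·91 + 0.0499·96 + 1.0375·35 + 0.0492·25 = 69.6666
  x_6 = 0.1085·62 + 0.1500·34 + 0.0582·70 + 0.0571·91 + 0.1306·96 + 0.0451·35 + 1.0785·25 = 62.1755
Output multipliers (column sums of L):
  Services: 1.9648
  Mining: 1.8584
  Transport: 1.5509
  Energy: 1.9088
  Construction: 1.5507
  Chemicals: 1.5246
  Textiles: 1.7695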